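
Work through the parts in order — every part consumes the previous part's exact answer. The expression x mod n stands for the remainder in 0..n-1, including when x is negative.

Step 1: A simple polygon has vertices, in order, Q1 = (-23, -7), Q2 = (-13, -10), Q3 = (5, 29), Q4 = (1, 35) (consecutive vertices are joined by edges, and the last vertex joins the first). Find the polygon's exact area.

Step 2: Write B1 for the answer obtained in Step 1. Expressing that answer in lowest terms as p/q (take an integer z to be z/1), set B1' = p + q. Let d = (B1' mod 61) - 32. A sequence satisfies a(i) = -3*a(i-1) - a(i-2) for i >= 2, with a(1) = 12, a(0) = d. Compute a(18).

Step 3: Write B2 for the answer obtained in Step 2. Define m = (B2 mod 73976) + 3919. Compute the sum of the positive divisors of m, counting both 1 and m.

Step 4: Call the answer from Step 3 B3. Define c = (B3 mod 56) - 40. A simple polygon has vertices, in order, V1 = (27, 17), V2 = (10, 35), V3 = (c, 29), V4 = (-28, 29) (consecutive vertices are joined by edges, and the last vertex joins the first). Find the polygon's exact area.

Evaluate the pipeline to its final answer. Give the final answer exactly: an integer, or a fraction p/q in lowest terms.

387

Step 1: cross terms: (-23*-10 - -13*-7)=139, (-13*29 - 5*-10)=-327, (5*35 - 1*29)=146, (1*-7 - -23*35)=798; twice the area = |756| = 756; area = 378; answer 378
Step 2: B1 = 378; threaded value p + q = 379; d = -19; a(2) = -3*(12) - 1*(-19) = -17; iterating: a(2)=-17, a(3)=39, a(4)=-100, a(5)=261, a(6)=-683, a(7)=1788, a(8)=-4681, a(9)=12255, a(10)=-32084, a(11)=83997, a(12)=-219907, a(13)=575724, a(14)=-1507265, a(15)=3946071, a(16)=-10330948, a(17)=27046773, a(18)=-70809371; answer -70809371
Step 3: B2 = -70809371; m = 63556; 63556 = 2^2 * 15889; sigma = (1 + 2 + 4) * (1 + 15889) = 7 * 15890 = 111230; answer 111230
Step 4: B3 = 111230; c = -26; cross terms: (27*35 - 10*17)=775, (10*29 - -26*35)=1200, (-26*29 - -28*29)=58, (-28*17 - 27*29)=-1259; twice the area = |774| = 774; area = 387; answer 387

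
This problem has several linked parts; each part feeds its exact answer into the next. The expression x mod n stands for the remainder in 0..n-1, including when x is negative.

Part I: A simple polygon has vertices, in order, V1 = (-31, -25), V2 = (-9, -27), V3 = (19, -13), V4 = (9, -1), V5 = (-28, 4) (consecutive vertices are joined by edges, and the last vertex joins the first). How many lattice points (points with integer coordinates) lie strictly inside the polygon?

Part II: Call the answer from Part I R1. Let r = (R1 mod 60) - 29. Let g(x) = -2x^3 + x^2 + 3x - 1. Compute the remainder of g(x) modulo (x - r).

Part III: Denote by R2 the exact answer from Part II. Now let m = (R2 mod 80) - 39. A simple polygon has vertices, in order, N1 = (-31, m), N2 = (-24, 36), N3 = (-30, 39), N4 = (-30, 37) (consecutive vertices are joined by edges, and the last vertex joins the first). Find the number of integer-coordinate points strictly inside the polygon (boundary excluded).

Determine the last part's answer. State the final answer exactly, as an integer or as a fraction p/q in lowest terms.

Part I: cross terms: (-31*-27 - -9*-25)=612, (-9*-13 - 19*-27)=630, (19*-1 - 9*-13)=98, (9*4 - -28*-1)=8, (-28*-25 - -31*4)=824; twice the area = |2172| = 2172; area = 1086; boundary points = 2 + 14 + 2 + 1 + 1 = 20; strictly interior points = area - boundary/2 + 1 = 1077; answer 1077
Part II: R1 = 1077; r = 28; remainder = value at the root: -2*(28)^3 + 1*(28)^2 + 3*(28)^1 - 1 = (-43904) + (784) + (84) + (-1) = -43037; answer -43037
Part III: R2 = -43037; m = -36; cross terms: (-31*36 - -24*-36)=-1980, (-24*39 - -30*36)=144, (-30*37 - -30*39)=60, (-30*-36 - -31*37)=2227; twice the area = |451| = 451; area = 451/2; boundary points = 1 + 3 + 2 + 1 = 7; strictly interior points = area - boundary/2 + 1 = 223; answer 223

223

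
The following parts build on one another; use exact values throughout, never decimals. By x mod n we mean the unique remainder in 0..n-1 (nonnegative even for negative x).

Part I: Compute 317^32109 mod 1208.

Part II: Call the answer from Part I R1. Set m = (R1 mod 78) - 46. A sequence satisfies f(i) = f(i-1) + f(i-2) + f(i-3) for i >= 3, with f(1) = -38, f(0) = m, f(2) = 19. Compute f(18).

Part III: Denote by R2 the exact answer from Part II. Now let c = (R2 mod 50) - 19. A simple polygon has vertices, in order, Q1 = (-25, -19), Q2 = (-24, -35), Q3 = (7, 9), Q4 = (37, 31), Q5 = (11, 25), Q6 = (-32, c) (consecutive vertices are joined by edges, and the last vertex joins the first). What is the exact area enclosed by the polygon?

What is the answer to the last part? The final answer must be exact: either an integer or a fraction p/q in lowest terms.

Part I: squarings mod 1208: 317^1=317, 317^2=225, 317^4=1097, 317^8=241, 317^16=97, 317^32=953, 317^64=1001, 317^128=569, 317^256=17, 317^512=289, 317^1024=169, 317^2048=777, 317^4096=937, 317^8192=961, 317^16384=609; 317^32109 = 317^1 * 317^4 * 317^8 * 317^32 * 317^64 * 317^256 * 317^1024 * 317^2048 * 317^4096 * 317^8192 * 317^16384 = 293 (mod 1208); answer 293
Part II: R1 = 293; m = 13; f(3) = 1*(19) + 1*(-38) + 1*(13) = -6; iterating: f(3)=-6, f(4)=-25, f(5)=-12, f(6)=-43, f(7)=-80, f(8)=-135, f(9)=-258, f(10)=-473, f(11)=-866, f(12)=-1597, f(13)=-2936, f(14)=-5399, f(15)=-9932, f(16)=-18267, f(17)=-33598, f(18)=-61797; answer -61797
Part III: R2 = -61797; c = -16; cross terms: (-25*-35 - -24*-19)=419, (-24*9 - 7*-35)=29, (7*31 - 37*9)=-116, (37*25 - 11*31)=584, (11*-16 - -32*25)=624, (-32*-19 - -25*-16)=208; twice the area = |1748| = 1748; area = 874; answer 874

874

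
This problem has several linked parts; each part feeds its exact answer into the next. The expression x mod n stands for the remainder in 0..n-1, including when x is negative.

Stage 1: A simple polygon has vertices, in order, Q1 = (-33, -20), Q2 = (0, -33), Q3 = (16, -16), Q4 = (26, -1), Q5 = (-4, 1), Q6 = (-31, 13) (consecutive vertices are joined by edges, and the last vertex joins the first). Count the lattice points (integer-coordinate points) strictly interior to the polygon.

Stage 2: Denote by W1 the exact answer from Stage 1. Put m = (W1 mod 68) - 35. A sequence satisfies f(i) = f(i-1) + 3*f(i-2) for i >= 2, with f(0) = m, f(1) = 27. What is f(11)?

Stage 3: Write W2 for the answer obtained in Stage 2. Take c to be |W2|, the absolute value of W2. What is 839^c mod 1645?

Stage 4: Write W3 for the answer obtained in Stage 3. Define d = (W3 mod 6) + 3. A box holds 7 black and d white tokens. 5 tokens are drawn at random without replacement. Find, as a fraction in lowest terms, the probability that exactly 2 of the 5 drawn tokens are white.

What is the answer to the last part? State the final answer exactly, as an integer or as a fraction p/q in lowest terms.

Stage 1: cross terms: (-33*-33 - 0*-20)=1089, (0*-16 - 16*-33)=528, (16*-1 - 26*-16)=400, (26*1 - -4*-1)=22, (-4*13 - -31*1)=-21, (-31*-20 - -33*13)=1049; twice the area = |3067| = 3067; area = 3067/2; boundary points = 1 + 1 + 5 + 2 + 3 + 1 = 13; strictly interior points = area - boundary/2 + 1 = 1528; answer 1528
Stage 2: W1 = 1528; m = -3; f(2) = 1*(27) + 3*(-3) = 18; iterating: f(2)=18, f(3)=99, f(4)=153, f(5)=450, f(6)=909, f(7)=2259, f(8)=4986, f(9)=11763, f(10)=26721, f(11)=62010; answer 62010
Stage 3: W2 = 62010; c = 62010; squarings mod 1645: 839^1=839, 839^2=1506, 839^4=1226, 839^8=1191, 839^16=491, 839^32=911, 839^64=841, 839^128=1576, 839^256=1471, 839^512=666, 839^1024=1051, 839^2048=806, 839^4096=1506, 839^8192=1226, 839^16384=1191, 839^32768=491; 839^62010 = 839^2 * 839^8 * 839^16 * 839^32 * 839^512 * 839^4096 * 839^8192 * 839^16384 * 839^32768 = 1506 (mod 1645); answer 1506
Stage 4: W3 = 1506; d = 3; total draws C(10,5) = 252; favorable C(3,2)*C(7,3) = 105; P = 5/12; answer 5/12

5/12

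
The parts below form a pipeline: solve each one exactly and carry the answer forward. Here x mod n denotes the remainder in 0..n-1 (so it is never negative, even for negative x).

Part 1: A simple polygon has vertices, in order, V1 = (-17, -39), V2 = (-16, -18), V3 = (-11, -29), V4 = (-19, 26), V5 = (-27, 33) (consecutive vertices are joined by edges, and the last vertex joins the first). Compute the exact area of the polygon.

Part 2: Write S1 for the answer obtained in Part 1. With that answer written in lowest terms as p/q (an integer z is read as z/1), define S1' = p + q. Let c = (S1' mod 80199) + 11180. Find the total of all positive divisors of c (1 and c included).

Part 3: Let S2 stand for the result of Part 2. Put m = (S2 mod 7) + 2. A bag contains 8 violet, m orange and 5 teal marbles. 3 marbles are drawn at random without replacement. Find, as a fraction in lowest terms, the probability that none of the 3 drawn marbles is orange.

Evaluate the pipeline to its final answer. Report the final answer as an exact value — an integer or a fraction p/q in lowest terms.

Part 1: cross terms: (-17*-18 - -16*-39)=-318, (-16*-29 - -11*-18)=266, (-11*26 - -19*-29)=-837, (-19*33 - -27*26)=75, (-27*-39 - -17*33)=1614; twice the area = |800| = 800; area = 400; answer 400
Part 2: S1 = 400; threaded value p + q = 401; c = 11581; 11581 = 37 * 313; sigma = (1 + 37) * (1 + 313) = 38 * 314 = 11932; answer 11932
Part 3: S2 = 11932; m = 6; total draws C(19,3) = 969; favorable C(13,3) = 286; P = 286/969; answer 286/969

286/969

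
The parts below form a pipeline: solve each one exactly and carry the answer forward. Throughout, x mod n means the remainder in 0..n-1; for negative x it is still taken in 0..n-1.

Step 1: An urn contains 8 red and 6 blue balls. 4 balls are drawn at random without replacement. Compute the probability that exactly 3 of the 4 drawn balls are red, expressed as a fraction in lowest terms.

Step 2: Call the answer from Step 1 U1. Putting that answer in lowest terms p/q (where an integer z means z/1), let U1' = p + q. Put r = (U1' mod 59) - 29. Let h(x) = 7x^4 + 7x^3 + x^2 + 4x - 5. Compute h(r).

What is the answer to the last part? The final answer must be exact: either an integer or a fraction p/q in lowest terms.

330910

Step 1: total draws C(14,4) = 1001; favorable C(8,3)*C(6,1) = 336; P = 48/143; answer 48/143
Step 2: U1 = 48/143; threaded value p + q = 191; r = -15; 7*(-15)^4 + 7*(-15)^3 + 1*(-15)^2 + 4*(-15)^1 - 5 = (354375) + (-23625) + (225) + (-60) + (-5) = 330910; answer 330910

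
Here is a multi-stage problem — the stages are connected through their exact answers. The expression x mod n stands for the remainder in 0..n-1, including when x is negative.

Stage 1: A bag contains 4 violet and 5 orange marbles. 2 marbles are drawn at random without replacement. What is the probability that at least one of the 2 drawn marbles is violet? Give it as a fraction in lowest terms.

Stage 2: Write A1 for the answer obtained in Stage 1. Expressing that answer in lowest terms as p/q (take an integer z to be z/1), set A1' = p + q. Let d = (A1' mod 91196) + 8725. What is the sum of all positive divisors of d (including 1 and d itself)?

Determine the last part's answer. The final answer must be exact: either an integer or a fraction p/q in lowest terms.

16800

Stage 1: total draws C(9,2) = 36; complement C(5,2) = 10; favorable 36 - 10 = 26; P = 13/18; answer 13/18
Stage 2: A1 = 13/18; threaded value p + q = 31; d = 8756; 8756 = 2^2 * 11 * 199; sigma = (1 + 2 + 4) * (1 + 11) * (1 + 199) = 7 * 12 * 200 = 16800; answer 16800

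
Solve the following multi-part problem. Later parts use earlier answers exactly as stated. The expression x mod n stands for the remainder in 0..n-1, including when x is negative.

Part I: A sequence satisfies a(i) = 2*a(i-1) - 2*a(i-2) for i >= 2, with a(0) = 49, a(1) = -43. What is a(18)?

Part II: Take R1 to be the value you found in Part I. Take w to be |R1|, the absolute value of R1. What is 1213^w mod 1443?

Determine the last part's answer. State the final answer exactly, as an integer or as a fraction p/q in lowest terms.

100

Part I: a(2) = 2*(-43) - 2*(49) = -184; iterating: a(2)=-184, a(3)=-282, a(4)=-196, a(5)=172, a(6)=736, a(7)=1128, a(8)=784, a(9)=-688, a(10)=-2944, a(11)=-4512, a(12)=-3136, a(13)=2752, a(14)=11776, a(15)=18048, a(16)=12544, a(17)=-11008, a(18)=-47104; answer -47104
Part II: R1 = -47104; w = 47104; squarings mod 1443: 1213^1=1213, 1213^2=952, 1213^4=100, 1213^8=1342, 1213^16=100, 1213^32=1342, 1213^64=100, 1213^128=1342, 1213^256=100, 1213^512=1342, 1213^1024=100, 1213^2048=1342, 1213^4096=100, 1213^8192=1342, 1213^16384=100, 1213^32768=1342; 1213^47104 = 1213^2048 * 1213^4096 * 1213^8192 * 1213^32768 = 100 (mod 1443); answer 100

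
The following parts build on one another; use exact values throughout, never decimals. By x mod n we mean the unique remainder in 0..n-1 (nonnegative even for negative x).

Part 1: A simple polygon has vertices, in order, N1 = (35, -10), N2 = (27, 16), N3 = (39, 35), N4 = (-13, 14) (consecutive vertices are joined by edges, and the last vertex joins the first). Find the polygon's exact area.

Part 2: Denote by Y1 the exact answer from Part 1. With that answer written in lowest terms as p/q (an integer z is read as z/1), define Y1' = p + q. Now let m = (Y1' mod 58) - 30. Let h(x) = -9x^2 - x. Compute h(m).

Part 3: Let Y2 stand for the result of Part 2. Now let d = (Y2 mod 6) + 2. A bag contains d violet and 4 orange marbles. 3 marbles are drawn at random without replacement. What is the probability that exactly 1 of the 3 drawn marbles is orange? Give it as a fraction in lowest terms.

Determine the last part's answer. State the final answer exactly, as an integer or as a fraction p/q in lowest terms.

1/5

Part 1: cross terms: (35*16 - 27*-10)=830, (27*35 - 39*16)=321, (39*14 - -13*35)=1001, (-13*-10 - 35*14)=-360; twice the area = |1792| = 1792; area = 896; answer 896
Part 2: Y1 = 896; threaded value p + q = 897; m = -3; -9*(-3)^2 - 1*(-3)^1 = (-81) + (3) = -78; answer -78
Part 3: Y2 = -78; d = 2; total draws C(6,3) = 20; favorable C(4,1)*C(2,2) = 4; P = 1/5; answer 1/5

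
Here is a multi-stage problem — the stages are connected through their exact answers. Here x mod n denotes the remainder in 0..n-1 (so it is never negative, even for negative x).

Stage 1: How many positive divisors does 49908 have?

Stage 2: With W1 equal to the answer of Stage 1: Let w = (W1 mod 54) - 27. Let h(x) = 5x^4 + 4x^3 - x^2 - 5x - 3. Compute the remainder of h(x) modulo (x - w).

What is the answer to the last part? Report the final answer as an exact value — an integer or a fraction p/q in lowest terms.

Stage 1: 49908 = 2^2 * 3 * 4159; number of divisors = (2+1) * (1+1) * (1+1) = 12; answer 12
Stage 2: W1 = 12; w = -15; remainder = value at the root: 5*(-15)^4 + 4*(-15)^3 - 1*(-15)^2 - 5*(-15)^1 - 3 = (253125) + (-13500) + (-225) + (75) + (-3) = 239472; answer 239472

239472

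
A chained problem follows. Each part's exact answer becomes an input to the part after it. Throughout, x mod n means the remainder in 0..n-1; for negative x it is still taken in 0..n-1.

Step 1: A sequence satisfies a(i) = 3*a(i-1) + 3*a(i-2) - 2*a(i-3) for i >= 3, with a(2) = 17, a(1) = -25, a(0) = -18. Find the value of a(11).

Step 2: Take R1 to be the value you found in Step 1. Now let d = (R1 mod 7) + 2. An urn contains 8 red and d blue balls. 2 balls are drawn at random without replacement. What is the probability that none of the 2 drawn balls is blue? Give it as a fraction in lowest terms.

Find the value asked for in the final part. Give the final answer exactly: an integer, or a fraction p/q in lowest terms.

Step 1: a(3) = 3*(17) + 3*(-25) - 2*(-18) = 12; iterating: a(3)=12, a(4)=137, a(5)=413, a(6)=1626, a(7)=5843, a(8)=21581, a(9)=79020, a(10)=290117, a(11)=1064249; answer 1064249
Step 2: R1 = 1064249; d = 6; total draws C(14,2) = 91; favorable C(8,2) = 28; P = 4/13; answer 4/13

4/13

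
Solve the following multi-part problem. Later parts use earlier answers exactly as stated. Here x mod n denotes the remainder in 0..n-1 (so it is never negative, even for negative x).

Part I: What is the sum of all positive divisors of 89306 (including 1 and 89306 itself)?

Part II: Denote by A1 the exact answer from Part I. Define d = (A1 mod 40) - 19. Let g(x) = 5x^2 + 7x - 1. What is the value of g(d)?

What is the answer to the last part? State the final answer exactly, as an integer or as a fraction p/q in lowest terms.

Part I: 89306 = 2 * 7 * 6379; sigma = (1 + 2) * (1 + 7) * (1 + 6379) = 3 * 8 * 6380 = 153120; answer 153120
Part II: A1 = 153120; d = -19; 5*(-19)^2 + 7*(-19)^1 - 1 = (1805) + (-133) + (-1) = 1671; answer 1671

1671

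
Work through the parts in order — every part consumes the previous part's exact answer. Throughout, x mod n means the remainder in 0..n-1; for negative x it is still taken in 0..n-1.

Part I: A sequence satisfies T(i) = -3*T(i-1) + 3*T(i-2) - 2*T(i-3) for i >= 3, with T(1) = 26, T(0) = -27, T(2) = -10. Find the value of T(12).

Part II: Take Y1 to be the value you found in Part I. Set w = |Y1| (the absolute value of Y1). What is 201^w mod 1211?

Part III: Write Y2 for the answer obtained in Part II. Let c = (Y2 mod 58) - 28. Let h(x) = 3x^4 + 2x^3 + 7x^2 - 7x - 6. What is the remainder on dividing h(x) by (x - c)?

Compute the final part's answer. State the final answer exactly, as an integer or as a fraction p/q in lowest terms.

91163

Part I: T(3) = -3*(-10) + 3*(26) - 2*(-27) = 162; iterating: T(3)=162, T(4)=-568, T(5)=2210, T(6)=-8658, T(7)=33740, T(8)=-131614, T(9)=513378, T(10)=-2002456, T(11)=7810730, T(12)=-30466314; answer -30466314
Part II: Y1 = -30466314; w = 30466314; squarings mod 1211: 201^1=201, 201^2=438, 201^4=506, 201^8=515, 201^16=16, 201^32=256, 201^64=142, 201^128=788, 201^256=912, 201^512=998, 201^1024=562, 201^2048=984, 201^4096=667, 201^8192=452, 201^16384=856, 201^32768=81, 201^65536=506, 201^131072=515, 201^262144=16, 201^524288=256, 201^1048576=142, 201^2097152=788, 201^4194304=912, 201^8388608=998, 201^16777216=562; 201^30466314 = 201^2 * 201^8 * 201^256 * 201^8192 * 201^16384 * 201^32768 * 201^1048576 * 201^4194304 * 201^8388608 * 201^16777216 = 505 (mod 1211); answer 505
Part III: Y2 = 505; c = 13; remainder = value at the root: 3*(13)^4 + 2*(13)^3 + 7*(13)^2 - 7*(13)^1 - 6 = (85683) + (4394) + (1183) + (-91) + (-6) = 91163; answer 91163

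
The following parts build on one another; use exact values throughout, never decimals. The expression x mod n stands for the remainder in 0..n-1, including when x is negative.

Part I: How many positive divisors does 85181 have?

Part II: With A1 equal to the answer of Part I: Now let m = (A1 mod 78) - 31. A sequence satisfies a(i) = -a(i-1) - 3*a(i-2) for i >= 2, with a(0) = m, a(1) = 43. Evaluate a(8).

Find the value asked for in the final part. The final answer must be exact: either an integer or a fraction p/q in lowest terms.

2558

Part I: 85181 = 103 * 827; number of divisors = (1+1) * (1+1) = 4; answer 4
Part II: A1 = 4; m = -27; a(2) = -1*(43) - 3*(-27) = 38; iterating: a(2)=38, a(3)=-167, a(4)=53, a(5)=448, a(6)=-607, a(7)=-737, a(8)=2558; answer 2558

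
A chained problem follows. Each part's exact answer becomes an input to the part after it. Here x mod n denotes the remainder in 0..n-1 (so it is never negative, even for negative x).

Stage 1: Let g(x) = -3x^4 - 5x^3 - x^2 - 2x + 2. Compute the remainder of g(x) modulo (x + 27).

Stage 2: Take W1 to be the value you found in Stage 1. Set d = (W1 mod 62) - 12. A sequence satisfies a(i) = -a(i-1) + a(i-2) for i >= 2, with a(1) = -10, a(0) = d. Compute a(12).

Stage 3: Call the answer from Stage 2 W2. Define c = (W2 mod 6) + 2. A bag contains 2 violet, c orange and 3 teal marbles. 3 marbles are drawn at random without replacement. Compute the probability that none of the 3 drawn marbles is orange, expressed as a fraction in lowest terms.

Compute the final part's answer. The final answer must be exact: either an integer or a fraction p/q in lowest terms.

Stage 1: remainder = value at the root: -3*(-27)^4 - 5*(-27)^3 - 1*(-27)^2 - 2*(-27)^1 + 2 = (-1594323) + (98415) + (-729) + (54) + (2) = -1496581; answer -1496581
Stage 2: W1 = -1496581; d = 25; a(2) = -1*(-10) + 1*(25) = 35; iterating: a(2)=35, a(3)=-45, a(4)=80, a(5)=-125, a(6)=205, a(7)=-330, a(8)=535, a(9)=-865, a(10)=1400, a(11)=-2265, a(12)=3665; answer 3665
Stage 3: W2 = 3665; c = 7; total draws C(12,3) = 220; favorable C(5,3) = 10; P = 1/22; answer 1/22

1/22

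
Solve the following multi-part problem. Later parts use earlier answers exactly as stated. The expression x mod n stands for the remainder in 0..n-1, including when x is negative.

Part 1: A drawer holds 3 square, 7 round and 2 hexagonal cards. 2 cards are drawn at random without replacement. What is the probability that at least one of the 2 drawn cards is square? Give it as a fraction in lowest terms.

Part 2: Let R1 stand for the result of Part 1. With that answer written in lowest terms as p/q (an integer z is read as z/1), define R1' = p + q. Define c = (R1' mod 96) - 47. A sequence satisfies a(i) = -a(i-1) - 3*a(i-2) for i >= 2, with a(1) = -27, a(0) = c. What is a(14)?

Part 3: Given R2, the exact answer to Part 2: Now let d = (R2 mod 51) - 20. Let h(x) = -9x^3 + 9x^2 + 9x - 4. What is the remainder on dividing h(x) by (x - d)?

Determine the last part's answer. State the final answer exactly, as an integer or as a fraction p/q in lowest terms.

-400

Part 1: total draws C(12,2) = 66; complement C(9,2) = 36; favorable 66 - 36 = 30; P = 5/11; answer 5/11
Part 2: R1 = 5/11; threaded value p + q = 16; c = -31; a(2) = -1*(-27) - 3*(-31) = 120; iterating: a(2)=120, a(3)=-39, a(4)=-321, a(5)=438, a(6)=525, a(7)=-1839, a(8)=264, a(9)=5253, a(10)=-6045, a(11)=-9714, a(12)=27849, a(13)=1293, a(14)=-84840; answer -84840
Part 3: R2 = -84840; d = 4; remainder = value at the root: -9*(4)^3 + 9*(4)^2 + 9*(4)^1 - 4 = (-576) + (144) + (36) + (-4) = -400; answer -400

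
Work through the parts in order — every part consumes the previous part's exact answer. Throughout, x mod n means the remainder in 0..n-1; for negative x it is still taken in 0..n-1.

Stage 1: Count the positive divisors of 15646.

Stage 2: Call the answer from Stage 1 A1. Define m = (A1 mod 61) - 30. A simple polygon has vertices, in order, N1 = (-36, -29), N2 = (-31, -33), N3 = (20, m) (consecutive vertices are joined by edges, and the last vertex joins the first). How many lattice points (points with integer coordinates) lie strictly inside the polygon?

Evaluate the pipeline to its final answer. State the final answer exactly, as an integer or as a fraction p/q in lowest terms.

Stage 1: 15646 = 2 * 7823; number of divisors = (1+1) * (1+1) = 4; answer 4
Stage 2: A1 = 4; m = -26; cross terms: (-36*-33 - -31*-29)=289, (-31*-26 - 20*-33)=1466, (20*-29 - -36*-26)=-1516; twice the area = |239| = 239; area = 239/2; boundary points = 1 + 1 + 1 = 3; strictly interior points = area - boundary/2 + 1 = 119; answer 119

119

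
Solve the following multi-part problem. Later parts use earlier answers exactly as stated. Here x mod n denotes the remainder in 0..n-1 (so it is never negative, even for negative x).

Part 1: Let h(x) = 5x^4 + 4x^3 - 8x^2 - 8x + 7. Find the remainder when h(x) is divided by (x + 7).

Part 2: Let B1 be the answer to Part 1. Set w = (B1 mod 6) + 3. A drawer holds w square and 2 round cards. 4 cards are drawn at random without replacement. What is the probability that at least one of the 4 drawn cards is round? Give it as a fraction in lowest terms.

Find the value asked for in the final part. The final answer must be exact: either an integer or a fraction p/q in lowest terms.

Part 1: remainder = value at the root: 5*(-7)^4 + 4*(-7)^3 - 8*(-7)^2 - 8*(-7)^1 + 7 = (12005) + (-1372) + (-392) + (56) + (7) = 10304; answer 10304
Part 2: B1 = 10304; w = 5; total draws C(7,4) = 35; complement C(5,4) = 5; favorable 35 - 5 = 30; P = 6/7; answer 6/7

6/7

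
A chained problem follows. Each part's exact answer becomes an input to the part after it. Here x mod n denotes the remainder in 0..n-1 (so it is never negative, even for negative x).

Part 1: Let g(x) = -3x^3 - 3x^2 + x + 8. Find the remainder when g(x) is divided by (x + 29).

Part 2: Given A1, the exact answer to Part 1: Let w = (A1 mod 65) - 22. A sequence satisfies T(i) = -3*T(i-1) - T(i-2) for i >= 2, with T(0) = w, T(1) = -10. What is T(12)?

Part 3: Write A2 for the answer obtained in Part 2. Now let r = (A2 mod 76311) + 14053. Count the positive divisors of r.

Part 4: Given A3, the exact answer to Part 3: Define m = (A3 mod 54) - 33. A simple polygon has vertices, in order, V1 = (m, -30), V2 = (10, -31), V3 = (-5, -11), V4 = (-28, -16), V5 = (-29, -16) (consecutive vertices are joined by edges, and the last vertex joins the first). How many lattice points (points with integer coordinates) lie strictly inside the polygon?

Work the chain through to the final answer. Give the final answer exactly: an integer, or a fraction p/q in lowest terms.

Part 1: remainder = value at the root: -3*(-29)^3 - 3*(-29)^2 + 1*(-29)^1 + 8 = (73167) + (-2523) + (-29) + (8) = 70623; answer 70623
Part 2: A1 = 70623; w = 11; T(2) = -3*(-10) - 1*(11) = 19; iterating: T(2)=19, T(3)=-47, T(4)=122, T(5)=-319, T(6)=835, T(7)=-2186, T(8)=5723, T(9)=-14983, T(10)=39226, T(11)=-102695, T(12)=268859; answer 268859
Part 3: A2 = 268859; r = 53979; 53979 = 3 * 19 * 947; number of divisors = (1+1) * (1+1) * (1+1) = 8; answer 8
Part 4: A3 = 8; m = -25; cross terms: (-25*-31 - 10*-30)=1075, (10*-11 - -5*-31)=-265, (-5*-16 - -28*-11)=-228, (-28*-16 - -29*-16)=-16, (-29*-30 - -25*-16)=470; twice the area = |1036| = 1036; area = 518; boundary points = 1 + 5 + 1 + 1 + 2 = 10; strictly interior points = area - boundary/2 + 1 = 514; answer 514

514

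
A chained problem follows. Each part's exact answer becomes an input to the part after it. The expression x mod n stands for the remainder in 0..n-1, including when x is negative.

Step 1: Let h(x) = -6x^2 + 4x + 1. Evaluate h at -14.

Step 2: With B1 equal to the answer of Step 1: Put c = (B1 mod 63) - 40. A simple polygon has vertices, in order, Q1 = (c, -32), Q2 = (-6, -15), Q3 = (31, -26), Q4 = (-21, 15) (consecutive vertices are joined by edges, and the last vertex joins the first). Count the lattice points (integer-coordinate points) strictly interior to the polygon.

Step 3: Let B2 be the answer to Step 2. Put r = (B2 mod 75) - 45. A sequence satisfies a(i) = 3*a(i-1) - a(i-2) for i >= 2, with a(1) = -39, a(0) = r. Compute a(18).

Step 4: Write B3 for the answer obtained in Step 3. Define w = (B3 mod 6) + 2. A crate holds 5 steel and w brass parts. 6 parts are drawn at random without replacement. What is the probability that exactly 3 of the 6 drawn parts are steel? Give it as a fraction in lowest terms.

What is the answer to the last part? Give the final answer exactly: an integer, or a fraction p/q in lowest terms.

Step 1: -6*(-14)^2 + 4*(-14)^1 + 1 = (-1176) + (-56) + (1) = -1231; answer -1231
Step 2: B1 = -1231; c = -11; cross terms: (-11*-15 - -6*-32)=-27, (-6*-26 - 31*-15)=621, (31*15 - -21*-26)=-81, (-21*-32 - -11*15)=837; twice the area = |1350| = 1350; area = 675; boundary points = 1 + 1 + 1 + 1 = 4; strictly interior points = area - boundary/2 + 1 = 674; answer 674
Step 3: B2 = 674; r = 29; a(2) = 3*(-39) - 1*(29) = -146; iterating: a(2)=-146, a(3)=-399, a(4)=-1051, a(5)=-2754, a(6)=-7211, a(7)=-18879, a(8)=-49426, a(9)=-129399, a(10)=-338771, a(11)=-886914, a(12)=-2321971, a(13)=-6078999, a(14)=-15915026, a(15)=-41666079, a(16)=-109083211, a(17)=-285583554, a(18)=-747667451; answer -747667451
Step 4: B3 = -747667451; w = 3; total draws C(8,6) = 28; favorable C(5,3)*C(3,3) = 10; P = 5/14; answer 5/14

5/14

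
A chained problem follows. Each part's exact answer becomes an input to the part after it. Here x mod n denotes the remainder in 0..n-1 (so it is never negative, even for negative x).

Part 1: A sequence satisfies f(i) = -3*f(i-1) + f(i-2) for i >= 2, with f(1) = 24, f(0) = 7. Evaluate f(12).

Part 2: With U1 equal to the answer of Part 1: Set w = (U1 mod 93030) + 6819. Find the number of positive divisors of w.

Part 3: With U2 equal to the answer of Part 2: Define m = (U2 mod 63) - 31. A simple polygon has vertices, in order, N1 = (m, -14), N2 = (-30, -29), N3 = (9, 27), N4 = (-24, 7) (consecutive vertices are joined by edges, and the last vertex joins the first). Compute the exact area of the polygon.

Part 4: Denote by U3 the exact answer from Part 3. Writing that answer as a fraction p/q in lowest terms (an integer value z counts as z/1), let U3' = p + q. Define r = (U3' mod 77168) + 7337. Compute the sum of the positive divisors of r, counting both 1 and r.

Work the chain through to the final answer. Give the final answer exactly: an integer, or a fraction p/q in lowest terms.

10488

Part 1: f(2) = -3*(24) + 1*(7) = -65; iterating: f(2)=-65, f(3)=219, f(4)=-722, f(5)=2385, f(6)=-7877, f(7)=26016, f(8)=-85925, f(9)=283791, f(10)=-937298, f(11)=3095685, f(12)=-10224353; answer -10224353
Part 2: U1 = -10224353; w = 15766; 15766 = 2 * 7883; number of divisors = (1+1) * (1+1) = 4; answer 4
Part 3: U2 = 4; m = -27; cross terms: (-27*-29 - -30*-14)=363, (-30*27 - 9*-29)=-549, (9*7 - -24*27)=711, (-24*-14 - -27*7)=525; twice the area = |1050| = 1050; area = 525; answer 525
Part 4: U3 = 525; threaded value p + q = 526; r = 7863; 7863 = 3 * 2621; sigma = (1 + 3) * (1 + 2621) = 4 * 2622 = 10488; answer 10488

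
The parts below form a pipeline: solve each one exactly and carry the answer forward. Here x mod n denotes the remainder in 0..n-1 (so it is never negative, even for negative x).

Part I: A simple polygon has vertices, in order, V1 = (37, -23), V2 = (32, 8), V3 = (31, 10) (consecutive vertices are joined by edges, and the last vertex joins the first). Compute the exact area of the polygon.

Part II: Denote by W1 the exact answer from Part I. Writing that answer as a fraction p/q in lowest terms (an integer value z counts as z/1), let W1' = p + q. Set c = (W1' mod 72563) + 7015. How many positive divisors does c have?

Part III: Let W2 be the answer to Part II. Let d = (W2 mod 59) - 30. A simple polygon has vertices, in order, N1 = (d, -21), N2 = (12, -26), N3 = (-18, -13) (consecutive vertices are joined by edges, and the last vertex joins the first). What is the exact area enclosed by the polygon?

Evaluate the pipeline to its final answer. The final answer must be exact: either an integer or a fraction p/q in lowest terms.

42

Part I: cross terms: (37*8 - 32*-23)=1032, (32*10 - 31*8)=72, (31*-23 - 37*10)=-1083; twice the area = |21| = 21; area = 21/2; answer 21/2
Part II: W1 = 21/2; threaded value p + q = 23; c = 7038; 7038 = 2 * 3^2 * 17 * 23; number of divisors = (1+1) * (2+1) * (1+1) * (1+1) = 24; answer 24
Part III: W2 = 24; d = -6; cross terms: (-6*-26 - 12*-21)=408, (12*-13 - -18*-26)=-624, (-18*-21 - -6*-13)=300; twice the area = |84| = 84; area = 42; answer 42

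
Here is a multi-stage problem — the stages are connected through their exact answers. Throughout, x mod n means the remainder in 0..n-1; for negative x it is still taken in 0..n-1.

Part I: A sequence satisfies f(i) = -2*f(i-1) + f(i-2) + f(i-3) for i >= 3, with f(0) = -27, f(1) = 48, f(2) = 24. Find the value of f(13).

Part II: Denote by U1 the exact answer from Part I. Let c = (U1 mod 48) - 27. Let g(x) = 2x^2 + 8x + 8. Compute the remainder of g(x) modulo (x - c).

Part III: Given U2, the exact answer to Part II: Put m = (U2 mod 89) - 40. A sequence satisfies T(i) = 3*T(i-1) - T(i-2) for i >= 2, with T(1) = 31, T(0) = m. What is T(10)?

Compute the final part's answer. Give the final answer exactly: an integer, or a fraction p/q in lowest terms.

256227

Part I: f(3) = -2*(24) + 1*(48) + 1*(-27) = -27; iterating: f(3)=-27, f(4)=126, f(5)=-255, f(6)=609, f(7)=-1347, f(8)=3048, f(9)=-6834, f(10)=15369, f(11)=-34524, f(12)=77583, f(13)=-174321; answer -174321
Part II: U1 = -174321; c = -12; remainder = value at the root: 2*(-12)^2 + 8*(-12)^1 + 8 = (288) + (-96) + (8) = 200; answer 200
Part III: U2 = 200; m = -18; T(2) = 3*(31) - 1*(-18) = 111; iterating: T(2)=111, T(3)=302, T(4)=795, T(5)=2083, T(6)=5454, T(7)=14279, T(8)=37383, T(9)=97870, T(10)=256227; answer 256227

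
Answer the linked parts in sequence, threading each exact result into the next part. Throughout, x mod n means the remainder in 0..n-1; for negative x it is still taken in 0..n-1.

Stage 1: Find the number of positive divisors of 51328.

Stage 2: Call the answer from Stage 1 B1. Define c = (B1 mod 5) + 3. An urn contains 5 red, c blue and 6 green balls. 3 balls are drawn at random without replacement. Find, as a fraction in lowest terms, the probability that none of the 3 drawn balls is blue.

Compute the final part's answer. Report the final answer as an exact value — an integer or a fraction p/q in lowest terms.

33/91

Stage 1: 51328 = 2^7 * 401; number of divisors = (7+1) * (1+1) = 16; answer 16
Stage 2: B1 = 16; c = 4; total draws C(15,3) = 455; favorable C(11,3) = 165; P = 33/91; answer 33/91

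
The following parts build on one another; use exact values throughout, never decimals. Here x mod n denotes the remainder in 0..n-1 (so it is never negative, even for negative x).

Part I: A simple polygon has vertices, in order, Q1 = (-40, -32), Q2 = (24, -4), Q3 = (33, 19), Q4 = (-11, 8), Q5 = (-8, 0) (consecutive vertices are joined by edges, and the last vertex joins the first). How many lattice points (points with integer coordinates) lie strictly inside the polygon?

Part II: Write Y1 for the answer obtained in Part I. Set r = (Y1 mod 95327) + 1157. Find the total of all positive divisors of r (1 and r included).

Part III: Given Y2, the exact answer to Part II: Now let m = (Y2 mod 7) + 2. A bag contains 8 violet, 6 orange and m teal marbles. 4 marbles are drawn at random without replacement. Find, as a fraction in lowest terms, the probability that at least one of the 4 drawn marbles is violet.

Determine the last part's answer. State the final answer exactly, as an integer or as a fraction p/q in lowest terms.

Part I: cross terms: (-40*-4 - 24*-32)=928, (24*19 - 33*-4)=588, (33*8 - -11*19)=473, (-11*0 - -8*8)=64, (-8*-32 - -40*0)=256; twice the area = |2309| = 2309; area = 2309/2; boundary points = 4 + 1 + 11 + 1 + 32 = 49; strictly interior points = area - boundary/2 + 1 = 1131; answer 1131
Part II: Y1 = 1131; r = 2288; 2288 = 2^4 * 11 * 13; sigma = (1 + 2 + 4 + 8 + 16) * (1 + 11) * (1 + 13) = 31 * 12 * 14 = 5208; answer 5208
Part III: Y2 = 5208; m = 2; total draws C(16,4) = 1820; complement C(8,4) = 70; favorable 1820 - 70 = 1750; P = 25/26; answer 25/26

25/26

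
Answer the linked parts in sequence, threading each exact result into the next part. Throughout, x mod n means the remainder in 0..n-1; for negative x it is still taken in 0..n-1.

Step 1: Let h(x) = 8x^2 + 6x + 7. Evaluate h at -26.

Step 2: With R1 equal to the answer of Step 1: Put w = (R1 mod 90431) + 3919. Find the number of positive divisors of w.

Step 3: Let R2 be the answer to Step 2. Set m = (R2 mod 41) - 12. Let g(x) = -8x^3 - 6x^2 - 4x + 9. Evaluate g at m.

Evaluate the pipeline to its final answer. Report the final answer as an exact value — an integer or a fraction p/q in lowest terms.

Step 1: 8*(-26)^2 + 6*(-26)^1 + 7 = (5408) + (-156) + (7) = 5259; answer 5259
Step 2: R1 = 5259; w = 9178; 9178 = 2 * 13 * 353; number of divisors = (1+1) * (1+1) * (1+1) = 8; answer 8
Step 3: R2 = 8; m = -4; -8*(-4)^3 - 6*(-4)^2 - 4*(-4)^1 + 9 = (512) + (-96) + (16) + (9) = 441; answer 441

441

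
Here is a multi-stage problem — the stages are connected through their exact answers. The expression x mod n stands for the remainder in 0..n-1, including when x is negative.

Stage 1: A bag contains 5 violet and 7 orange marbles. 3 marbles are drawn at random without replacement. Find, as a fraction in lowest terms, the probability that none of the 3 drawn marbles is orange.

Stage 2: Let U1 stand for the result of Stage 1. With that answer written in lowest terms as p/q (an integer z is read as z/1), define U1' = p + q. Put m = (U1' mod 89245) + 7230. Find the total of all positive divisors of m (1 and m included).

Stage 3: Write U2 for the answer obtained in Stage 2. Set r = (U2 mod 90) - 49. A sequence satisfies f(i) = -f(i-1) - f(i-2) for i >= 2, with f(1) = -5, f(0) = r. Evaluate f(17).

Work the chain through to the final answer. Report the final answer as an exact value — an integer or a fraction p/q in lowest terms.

Stage 1: total draws C(12,3) = 220; favorable C(5,3) = 10; P = 1/22; answer 1/22
Stage 2: U1 = 1/22; threaded value p + q = 23; m = 7253; 7253 is prime, so its only divisors are 1 and 7253; sigma = 1 + 7253 = 7254; answer 7254
Stage 3: U2 = 7254; r = 5; f(2) = -1*(-5) - 1*(5) = 0; iterating: f(2)=0, f(3)=5, f(4)=-5, f(5)=0, f(6)=5, f(7)=-5, f(8)=0, f(9)=5, f(10)=-5, f(11)=0, f(12)=5, f(13)=-5, f(14)=0, f(15)=5, f(16)=-5, f(17)=0; answer 0

0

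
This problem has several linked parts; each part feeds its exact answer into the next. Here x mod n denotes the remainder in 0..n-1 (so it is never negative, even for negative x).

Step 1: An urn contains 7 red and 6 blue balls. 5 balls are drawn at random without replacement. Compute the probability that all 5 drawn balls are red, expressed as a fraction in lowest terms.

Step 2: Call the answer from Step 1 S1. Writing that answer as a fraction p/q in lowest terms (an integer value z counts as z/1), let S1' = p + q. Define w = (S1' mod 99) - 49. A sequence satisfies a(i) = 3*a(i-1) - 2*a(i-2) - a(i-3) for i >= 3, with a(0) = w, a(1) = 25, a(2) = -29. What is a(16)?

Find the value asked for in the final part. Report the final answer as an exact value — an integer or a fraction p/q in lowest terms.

410339

Step 1: total draws C(13,5) = 1287; favorable C(7,5) = 21; P = 7/429; answer 7/429
Step 2: S1 = 7/429; threaded value p + q = 436; w = -9; a(3) = 3*(-29) - 2*(25) - 1*(-9) = -128; iterating: a(3)=-128, a(4)=-351, a(5)=-768, a(6)=-1474, a(7)=-2535, a(8)=-3889, a(9)=-5123, a(10)=-5056, a(11)=-1033, a(12)=12136, a(13)=43530, a(14)=107351, a(15)=222857, a(16)=410339; answer 410339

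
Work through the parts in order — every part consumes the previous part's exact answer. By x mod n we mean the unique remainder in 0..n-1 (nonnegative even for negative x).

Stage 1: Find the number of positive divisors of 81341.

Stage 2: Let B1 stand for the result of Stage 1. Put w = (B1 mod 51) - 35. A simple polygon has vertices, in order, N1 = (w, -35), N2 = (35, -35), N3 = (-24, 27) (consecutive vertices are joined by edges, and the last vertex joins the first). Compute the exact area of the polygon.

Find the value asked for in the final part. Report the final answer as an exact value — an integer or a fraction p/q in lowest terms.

2046

Stage 1: 81341 = 13 * 6257; number of divisors = (1+1) * (1+1) = 4; answer 4
Stage 2: B1 = 4; w = -31; cross terms: (-31*-35 - 35*-35)=2310, (35*27 - -24*-35)=105, (-24*-35 - -31*27)=1677; twice the area = |4092| = 4092; area = 2046; answer 2046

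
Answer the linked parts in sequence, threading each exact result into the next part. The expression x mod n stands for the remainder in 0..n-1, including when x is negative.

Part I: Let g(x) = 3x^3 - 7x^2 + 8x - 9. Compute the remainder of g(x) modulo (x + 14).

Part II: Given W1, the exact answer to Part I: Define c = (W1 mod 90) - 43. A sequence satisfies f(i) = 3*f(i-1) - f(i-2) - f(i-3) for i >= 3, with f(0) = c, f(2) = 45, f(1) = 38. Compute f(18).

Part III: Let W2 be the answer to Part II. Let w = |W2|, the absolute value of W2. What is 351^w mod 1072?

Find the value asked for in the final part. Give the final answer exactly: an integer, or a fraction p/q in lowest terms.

143

Part I: remainder = value at the root: 3*(-14)^3 - 7*(-14)^2 + 8*(-14)^1 - 9 = (-8232) + (-1372) + (-112) + (-9) = -9725; answer -9725
Part II: W1 = -9725; c = 42; f(3) = 3*(45) - 1*(38) - 1*(42) = 55; iterating: f(3)=55, f(4)=82, f(5)=146, f(6)=301, f(7)=675, f(8)=1578, f(9)=3758, f(10)=9021, f(11)=21727, f(12)=52402, f(13)=126458, f(14)=305245, f(15)=736875, f(16)=1778922, f(17)=4294646, f(18)=10368141; answer 10368141
Part III: W2 = 10368141; w = 10368141; squarings mod 1072: 351^1=351, 351^2=993, 351^4=881, 351^8=33, 351^16=17, 351^32=289, 351^64=977, 351^128=449, 351^256=65, 351^512=1009, 351^1024=753, 351^2048=993, 351^4096=881, 351^8192=33, 351^16384=17, 351^32768=289, 351^65536=977, 351^131072=449, 351^262144=65, 351^524288=1009, 351^1048576=753, 351^2097152=993, 351^4194304=881, 351^8388608=33; 351^10368141 = 351^1 * 351^4 * 351^8 * 351^128 * 351^1024 * 351^4096 * 351^8192 * 351^131072 * 351^262144 * 351^524288 * 351^1048576 * 351^8388608 = 143 (mod 1072); answer 143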